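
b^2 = b^2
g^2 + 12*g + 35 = (g + 5)*(g + 7)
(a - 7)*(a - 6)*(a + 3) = a^3 - 10*a^2 + 3*a + 126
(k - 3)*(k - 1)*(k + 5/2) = k^3 - 3*k^2/2 - 7*k + 15/2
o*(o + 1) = o^2 + o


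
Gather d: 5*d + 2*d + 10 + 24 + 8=7*d + 42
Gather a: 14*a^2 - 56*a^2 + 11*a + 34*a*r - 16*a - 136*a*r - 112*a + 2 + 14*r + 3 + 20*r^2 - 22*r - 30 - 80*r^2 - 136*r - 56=-42*a^2 + a*(-102*r - 117) - 60*r^2 - 144*r - 81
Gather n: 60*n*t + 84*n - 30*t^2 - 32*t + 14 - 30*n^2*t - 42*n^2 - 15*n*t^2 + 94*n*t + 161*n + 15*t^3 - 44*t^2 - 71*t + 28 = n^2*(-30*t - 42) + n*(-15*t^2 + 154*t + 245) + 15*t^3 - 74*t^2 - 103*t + 42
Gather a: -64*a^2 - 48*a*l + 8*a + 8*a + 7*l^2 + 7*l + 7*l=-64*a^2 + a*(16 - 48*l) + 7*l^2 + 14*l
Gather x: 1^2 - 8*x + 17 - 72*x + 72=90 - 80*x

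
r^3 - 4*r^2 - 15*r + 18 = (r - 6)*(r - 1)*(r + 3)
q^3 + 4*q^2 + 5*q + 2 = (q + 1)^2*(q + 2)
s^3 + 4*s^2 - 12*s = s*(s - 2)*(s + 6)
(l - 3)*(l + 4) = l^2 + l - 12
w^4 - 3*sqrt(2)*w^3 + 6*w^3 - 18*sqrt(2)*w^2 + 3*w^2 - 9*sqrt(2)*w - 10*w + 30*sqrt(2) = (w - 1)*(w + 2)*(w + 5)*(w - 3*sqrt(2))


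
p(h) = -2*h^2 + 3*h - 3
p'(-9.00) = 39.00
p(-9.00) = -192.00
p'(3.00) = -9.00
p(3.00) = -12.00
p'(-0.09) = 3.36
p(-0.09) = -3.29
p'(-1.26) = 8.04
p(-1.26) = -9.96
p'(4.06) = -13.24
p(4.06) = -23.79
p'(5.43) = -18.72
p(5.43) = -45.68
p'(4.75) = -16.00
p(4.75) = -33.88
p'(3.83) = -12.32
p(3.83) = -20.85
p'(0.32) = 1.72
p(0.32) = -2.24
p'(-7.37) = 32.48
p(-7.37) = -133.74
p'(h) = 3 - 4*h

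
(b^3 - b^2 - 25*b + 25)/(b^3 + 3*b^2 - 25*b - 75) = (b - 1)/(b + 3)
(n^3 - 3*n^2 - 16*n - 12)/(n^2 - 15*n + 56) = (n^3 - 3*n^2 - 16*n - 12)/(n^2 - 15*n + 56)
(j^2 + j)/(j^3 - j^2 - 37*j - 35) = j/(j^2 - 2*j - 35)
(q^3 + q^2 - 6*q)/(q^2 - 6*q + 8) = q*(q + 3)/(q - 4)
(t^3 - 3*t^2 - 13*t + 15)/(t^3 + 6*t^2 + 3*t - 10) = (t^2 - 2*t - 15)/(t^2 + 7*t + 10)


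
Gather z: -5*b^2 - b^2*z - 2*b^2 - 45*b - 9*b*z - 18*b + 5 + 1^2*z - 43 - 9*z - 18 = -7*b^2 - 63*b + z*(-b^2 - 9*b - 8) - 56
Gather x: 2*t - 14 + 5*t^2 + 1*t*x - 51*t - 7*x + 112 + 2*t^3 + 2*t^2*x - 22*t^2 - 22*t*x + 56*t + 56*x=2*t^3 - 17*t^2 + 7*t + x*(2*t^2 - 21*t + 49) + 98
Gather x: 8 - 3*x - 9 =-3*x - 1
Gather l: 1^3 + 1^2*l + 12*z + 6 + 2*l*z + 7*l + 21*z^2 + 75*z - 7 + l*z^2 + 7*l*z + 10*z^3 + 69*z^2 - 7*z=l*(z^2 + 9*z + 8) + 10*z^3 + 90*z^2 + 80*z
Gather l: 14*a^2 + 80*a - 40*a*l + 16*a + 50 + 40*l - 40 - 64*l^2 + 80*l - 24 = 14*a^2 + 96*a - 64*l^2 + l*(120 - 40*a) - 14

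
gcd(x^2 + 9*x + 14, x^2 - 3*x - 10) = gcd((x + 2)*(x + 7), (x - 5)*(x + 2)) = x + 2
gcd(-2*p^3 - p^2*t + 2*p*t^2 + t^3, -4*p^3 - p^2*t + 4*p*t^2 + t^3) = p^2 - t^2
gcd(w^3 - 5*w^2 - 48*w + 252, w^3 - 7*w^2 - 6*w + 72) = w - 6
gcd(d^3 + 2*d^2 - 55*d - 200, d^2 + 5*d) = d + 5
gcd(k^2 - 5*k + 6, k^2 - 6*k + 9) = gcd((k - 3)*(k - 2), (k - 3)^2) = k - 3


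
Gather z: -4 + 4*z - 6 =4*z - 10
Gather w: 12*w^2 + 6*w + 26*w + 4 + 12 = 12*w^2 + 32*w + 16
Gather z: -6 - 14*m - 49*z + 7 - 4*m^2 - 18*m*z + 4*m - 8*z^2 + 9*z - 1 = -4*m^2 - 10*m - 8*z^2 + z*(-18*m - 40)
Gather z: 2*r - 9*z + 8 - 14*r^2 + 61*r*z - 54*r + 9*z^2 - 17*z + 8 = -14*r^2 - 52*r + 9*z^2 + z*(61*r - 26) + 16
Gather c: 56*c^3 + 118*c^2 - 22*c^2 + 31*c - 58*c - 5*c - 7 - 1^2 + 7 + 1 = 56*c^3 + 96*c^2 - 32*c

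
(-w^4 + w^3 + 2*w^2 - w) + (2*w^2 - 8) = -w^4 + w^3 + 4*w^2 - w - 8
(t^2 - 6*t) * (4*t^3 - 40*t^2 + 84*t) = 4*t^5 - 64*t^4 + 324*t^3 - 504*t^2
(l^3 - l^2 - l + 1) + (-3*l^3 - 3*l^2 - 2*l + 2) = -2*l^3 - 4*l^2 - 3*l + 3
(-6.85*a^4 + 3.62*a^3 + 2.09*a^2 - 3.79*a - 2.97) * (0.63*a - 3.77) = -4.3155*a^5 + 28.1051*a^4 - 12.3307*a^3 - 10.267*a^2 + 12.4172*a + 11.1969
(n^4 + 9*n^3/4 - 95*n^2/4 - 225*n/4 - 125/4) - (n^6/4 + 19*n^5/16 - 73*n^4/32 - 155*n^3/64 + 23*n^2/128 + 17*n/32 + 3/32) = -n^6/4 - 19*n^5/16 + 105*n^4/32 + 299*n^3/64 - 3063*n^2/128 - 1817*n/32 - 1003/32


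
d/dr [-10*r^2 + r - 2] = 1 - 20*r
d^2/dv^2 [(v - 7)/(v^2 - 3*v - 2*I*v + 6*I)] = 2*((v - 7)*(-2*v + 3 + 2*I)^2 + (-3*v + 10 + 2*I)*(v^2 - 3*v - 2*I*v + 6*I))/(v^2 - 3*v - 2*I*v + 6*I)^3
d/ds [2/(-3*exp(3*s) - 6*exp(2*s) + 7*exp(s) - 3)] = (18*exp(2*s) + 24*exp(s) - 14)*exp(s)/(3*exp(3*s) + 6*exp(2*s) - 7*exp(s) + 3)^2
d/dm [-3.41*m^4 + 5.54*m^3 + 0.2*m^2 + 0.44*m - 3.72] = -13.64*m^3 + 16.62*m^2 + 0.4*m + 0.44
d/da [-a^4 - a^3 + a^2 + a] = -4*a^3 - 3*a^2 + 2*a + 1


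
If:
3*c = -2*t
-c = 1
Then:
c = -1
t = 3/2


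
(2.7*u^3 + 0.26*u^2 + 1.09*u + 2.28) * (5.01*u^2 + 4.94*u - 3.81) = 13.527*u^5 + 14.6406*u^4 - 3.5417*u^3 + 15.8168*u^2 + 7.1103*u - 8.6868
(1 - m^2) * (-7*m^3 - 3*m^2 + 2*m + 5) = 7*m^5 + 3*m^4 - 9*m^3 - 8*m^2 + 2*m + 5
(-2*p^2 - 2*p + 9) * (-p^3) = 2*p^5 + 2*p^4 - 9*p^3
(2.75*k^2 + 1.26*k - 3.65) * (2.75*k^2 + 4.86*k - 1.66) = 7.5625*k^4 + 16.83*k^3 - 8.4789*k^2 - 19.8306*k + 6.059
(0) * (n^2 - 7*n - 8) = 0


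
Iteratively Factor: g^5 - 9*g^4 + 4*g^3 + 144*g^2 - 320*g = (g - 4)*(g^4 - 5*g^3 - 16*g^2 + 80*g) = (g - 4)^2*(g^3 - g^2 - 20*g) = (g - 4)^2*(g + 4)*(g^2 - 5*g) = (g - 5)*(g - 4)^2*(g + 4)*(g)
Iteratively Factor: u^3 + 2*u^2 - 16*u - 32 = (u - 4)*(u^2 + 6*u + 8) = (u - 4)*(u + 2)*(u + 4)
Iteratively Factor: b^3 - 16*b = (b + 4)*(b^2 - 4*b) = b*(b + 4)*(b - 4)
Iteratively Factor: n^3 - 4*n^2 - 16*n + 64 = (n + 4)*(n^2 - 8*n + 16) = (n - 4)*(n + 4)*(n - 4)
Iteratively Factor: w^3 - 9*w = (w + 3)*(w^2 - 3*w) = (w - 3)*(w + 3)*(w)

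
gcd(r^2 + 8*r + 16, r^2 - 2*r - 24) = r + 4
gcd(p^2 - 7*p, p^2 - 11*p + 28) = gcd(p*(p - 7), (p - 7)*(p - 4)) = p - 7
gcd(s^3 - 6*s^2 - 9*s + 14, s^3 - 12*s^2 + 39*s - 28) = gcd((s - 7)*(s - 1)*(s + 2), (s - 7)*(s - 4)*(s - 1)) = s^2 - 8*s + 7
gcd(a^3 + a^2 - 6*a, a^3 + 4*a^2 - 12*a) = a^2 - 2*a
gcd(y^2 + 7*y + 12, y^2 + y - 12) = y + 4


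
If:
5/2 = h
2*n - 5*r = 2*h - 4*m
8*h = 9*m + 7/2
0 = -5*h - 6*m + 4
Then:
No Solution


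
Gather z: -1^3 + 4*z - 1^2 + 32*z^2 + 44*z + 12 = 32*z^2 + 48*z + 10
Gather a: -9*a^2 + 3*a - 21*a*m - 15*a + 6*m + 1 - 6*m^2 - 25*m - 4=-9*a^2 + a*(-21*m - 12) - 6*m^2 - 19*m - 3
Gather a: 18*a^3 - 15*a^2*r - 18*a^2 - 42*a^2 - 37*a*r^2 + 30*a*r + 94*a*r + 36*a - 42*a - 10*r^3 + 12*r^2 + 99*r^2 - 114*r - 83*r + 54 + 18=18*a^3 + a^2*(-15*r - 60) + a*(-37*r^2 + 124*r - 6) - 10*r^3 + 111*r^2 - 197*r + 72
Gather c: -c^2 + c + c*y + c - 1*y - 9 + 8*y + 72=-c^2 + c*(y + 2) + 7*y + 63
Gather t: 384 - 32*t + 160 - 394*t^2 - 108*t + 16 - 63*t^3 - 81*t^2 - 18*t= -63*t^3 - 475*t^2 - 158*t + 560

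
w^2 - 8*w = w*(w - 8)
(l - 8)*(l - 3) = l^2 - 11*l + 24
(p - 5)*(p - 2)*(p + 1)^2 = p^4 - 5*p^3 - 3*p^2 + 13*p + 10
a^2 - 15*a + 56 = (a - 8)*(a - 7)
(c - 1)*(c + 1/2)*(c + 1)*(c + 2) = c^4 + 5*c^3/2 - 5*c/2 - 1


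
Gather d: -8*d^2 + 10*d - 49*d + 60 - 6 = -8*d^2 - 39*d + 54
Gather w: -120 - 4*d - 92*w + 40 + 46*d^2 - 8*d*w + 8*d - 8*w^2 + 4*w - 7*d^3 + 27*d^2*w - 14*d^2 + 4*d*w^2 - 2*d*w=-7*d^3 + 32*d^2 + 4*d + w^2*(4*d - 8) + w*(27*d^2 - 10*d - 88) - 80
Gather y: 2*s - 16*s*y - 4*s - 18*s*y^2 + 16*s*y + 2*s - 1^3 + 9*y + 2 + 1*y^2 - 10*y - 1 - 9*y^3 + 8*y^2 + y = -9*y^3 + y^2*(9 - 18*s)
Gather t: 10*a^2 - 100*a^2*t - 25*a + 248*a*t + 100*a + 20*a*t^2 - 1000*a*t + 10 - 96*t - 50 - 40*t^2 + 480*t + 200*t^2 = 10*a^2 + 75*a + t^2*(20*a + 160) + t*(-100*a^2 - 752*a + 384) - 40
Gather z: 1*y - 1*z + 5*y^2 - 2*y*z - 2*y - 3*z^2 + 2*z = 5*y^2 - y - 3*z^2 + z*(1 - 2*y)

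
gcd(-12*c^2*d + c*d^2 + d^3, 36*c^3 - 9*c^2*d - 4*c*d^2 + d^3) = 3*c - d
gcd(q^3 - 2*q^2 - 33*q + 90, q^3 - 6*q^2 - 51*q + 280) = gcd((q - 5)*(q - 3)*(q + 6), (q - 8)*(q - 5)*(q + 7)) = q - 5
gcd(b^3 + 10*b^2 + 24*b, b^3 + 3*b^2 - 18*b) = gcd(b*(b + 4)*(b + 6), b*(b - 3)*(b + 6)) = b^2 + 6*b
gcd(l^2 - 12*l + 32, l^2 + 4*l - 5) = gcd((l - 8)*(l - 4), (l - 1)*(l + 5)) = 1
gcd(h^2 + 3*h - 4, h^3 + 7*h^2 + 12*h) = h + 4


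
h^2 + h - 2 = (h - 1)*(h + 2)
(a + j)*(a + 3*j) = a^2 + 4*a*j + 3*j^2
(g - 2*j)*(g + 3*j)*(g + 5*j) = g^3 + 6*g^2*j - g*j^2 - 30*j^3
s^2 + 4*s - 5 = (s - 1)*(s + 5)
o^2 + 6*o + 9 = (o + 3)^2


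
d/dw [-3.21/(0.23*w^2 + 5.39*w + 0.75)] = (1.4766*w + 17.3019)/(0.23*w^2 + 5.39*w + 0.75)^2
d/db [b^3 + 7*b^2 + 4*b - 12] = 3*b^2 + 14*b + 4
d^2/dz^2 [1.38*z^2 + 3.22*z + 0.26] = 2.76000000000000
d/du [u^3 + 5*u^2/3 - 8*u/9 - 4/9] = 3*u^2 + 10*u/3 - 8/9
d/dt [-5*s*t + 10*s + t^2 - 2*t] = -5*s + 2*t - 2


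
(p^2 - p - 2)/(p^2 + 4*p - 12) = (p + 1)/(p + 6)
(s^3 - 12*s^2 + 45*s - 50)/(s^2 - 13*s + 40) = (s^2 - 7*s + 10)/(s - 8)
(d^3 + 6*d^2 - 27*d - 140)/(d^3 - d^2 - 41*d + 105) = (d + 4)/(d - 3)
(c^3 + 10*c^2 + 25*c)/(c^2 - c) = (c^2 + 10*c + 25)/(c - 1)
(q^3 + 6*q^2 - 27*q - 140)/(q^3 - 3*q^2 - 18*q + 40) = (q + 7)/(q - 2)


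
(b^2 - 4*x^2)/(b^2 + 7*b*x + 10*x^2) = (b - 2*x)/(b + 5*x)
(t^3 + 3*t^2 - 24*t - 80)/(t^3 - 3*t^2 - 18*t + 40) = (t + 4)/(t - 2)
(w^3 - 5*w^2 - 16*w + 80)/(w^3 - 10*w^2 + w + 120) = (w^2 - 16)/(w^2 - 5*w - 24)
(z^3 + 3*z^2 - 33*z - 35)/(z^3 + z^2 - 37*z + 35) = (z + 1)/(z - 1)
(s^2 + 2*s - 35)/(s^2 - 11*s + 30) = (s + 7)/(s - 6)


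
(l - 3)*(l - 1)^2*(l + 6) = l^4 + l^3 - 23*l^2 + 39*l - 18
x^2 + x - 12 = (x - 3)*(x + 4)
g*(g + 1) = g^2 + g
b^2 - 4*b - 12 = (b - 6)*(b + 2)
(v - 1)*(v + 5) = v^2 + 4*v - 5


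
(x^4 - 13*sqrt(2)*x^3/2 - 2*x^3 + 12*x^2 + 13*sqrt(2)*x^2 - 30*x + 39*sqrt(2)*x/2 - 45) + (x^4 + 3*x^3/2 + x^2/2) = 2*x^4 - 13*sqrt(2)*x^3/2 - x^3/2 + 25*x^2/2 + 13*sqrt(2)*x^2 - 30*x + 39*sqrt(2)*x/2 - 45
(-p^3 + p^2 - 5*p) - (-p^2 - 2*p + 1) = -p^3 + 2*p^2 - 3*p - 1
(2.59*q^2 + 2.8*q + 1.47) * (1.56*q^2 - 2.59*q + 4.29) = 4.0404*q^4 - 2.3401*q^3 + 6.1523*q^2 + 8.2047*q + 6.3063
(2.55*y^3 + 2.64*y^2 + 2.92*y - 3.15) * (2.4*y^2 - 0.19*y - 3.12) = 6.12*y^5 + 5.8515*y^4 - 1.4496*y^3 - 16.3516*y^2 - 8.5119*y + 9.828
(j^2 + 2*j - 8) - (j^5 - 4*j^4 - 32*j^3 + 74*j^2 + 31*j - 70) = -j^5 + 4*j^4 + 32*j^3 - 73*j^2 - 29*j + 62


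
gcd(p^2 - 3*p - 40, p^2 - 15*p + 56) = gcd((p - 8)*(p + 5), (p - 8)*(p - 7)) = p - 8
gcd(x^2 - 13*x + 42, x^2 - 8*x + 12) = x - 6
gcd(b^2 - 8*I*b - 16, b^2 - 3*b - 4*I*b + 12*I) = b - 4*I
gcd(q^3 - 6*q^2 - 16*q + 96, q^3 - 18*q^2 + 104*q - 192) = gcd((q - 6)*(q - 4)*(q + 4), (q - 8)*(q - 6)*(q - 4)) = q^2 - 10*q + 24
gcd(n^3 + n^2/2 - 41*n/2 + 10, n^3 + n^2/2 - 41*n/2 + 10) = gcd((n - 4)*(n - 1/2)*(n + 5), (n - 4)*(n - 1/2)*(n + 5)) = n^3 + n^2/2 - 41*n/2 + 10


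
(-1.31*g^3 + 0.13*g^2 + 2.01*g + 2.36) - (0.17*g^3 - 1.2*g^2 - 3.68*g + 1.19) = -1.48*g^3 + 1.33*g^2 + 5.69*g + 1.17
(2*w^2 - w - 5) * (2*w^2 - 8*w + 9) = 4*w^4 - 18*w^3 + 16*w^2 + 31*w - 45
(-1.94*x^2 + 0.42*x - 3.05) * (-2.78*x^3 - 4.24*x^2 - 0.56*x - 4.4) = 5.3932*x^5 + 7.058*x^4 + 7.7846*x^3 + 21.2328*x^2 - 0.14*x + 13.42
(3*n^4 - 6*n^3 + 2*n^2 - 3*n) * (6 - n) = -3*n^5 + 24*n^4 - 38*n^3 + 15*n^2 - 18*n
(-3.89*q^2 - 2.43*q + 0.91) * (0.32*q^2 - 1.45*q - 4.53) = -1.2448*q^4 + 4.8629*q^3 + 21.4364*q^2 + 9.6884*q - 4.1223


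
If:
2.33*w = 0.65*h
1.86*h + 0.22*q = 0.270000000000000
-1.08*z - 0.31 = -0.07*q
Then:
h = -1.82488479262673*z - 0.378648233486943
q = 15.4285714285714*z + 4.42857142857143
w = -0.509088032277843*z - 0.105631481444855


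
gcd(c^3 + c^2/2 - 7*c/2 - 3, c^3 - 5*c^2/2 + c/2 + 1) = c - 2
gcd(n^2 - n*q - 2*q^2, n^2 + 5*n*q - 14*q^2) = -n + 2*q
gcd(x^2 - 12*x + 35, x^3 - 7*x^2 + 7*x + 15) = x - 5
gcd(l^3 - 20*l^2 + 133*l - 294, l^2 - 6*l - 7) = l - 7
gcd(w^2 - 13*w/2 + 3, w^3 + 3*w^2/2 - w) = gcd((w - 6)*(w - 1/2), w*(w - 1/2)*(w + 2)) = w - 1/2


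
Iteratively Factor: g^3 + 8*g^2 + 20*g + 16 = (g + 2)*(g^2 + 6*g + 8) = (g + 2)^2*(g + 4)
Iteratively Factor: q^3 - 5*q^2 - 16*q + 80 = (q + 4)*(q^2 - 9*q + 20) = (q - 5)*(q + 4)*(q - 4)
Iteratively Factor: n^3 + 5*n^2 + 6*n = (n + 2)*(n^2 + 3*n) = (n + 2)*(n + 3)*(n)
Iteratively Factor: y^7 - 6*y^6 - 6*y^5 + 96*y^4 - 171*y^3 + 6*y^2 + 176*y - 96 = (y + 4)*(y^6 - 10*y^5 + 34*y^4 - 40*y^3 - 11*y^2 + 50*y - 24) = (y - 2)*(y + 4)*(y^5 - 8*y^4 + 18*y^3 - 4*y^2 - 19*y + 12) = (y - 2)*(y - 1)*(y + 4)*(y^4 - 7*y^3 + 11*y^2 + 7*y - 12) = (y - 3)*(y - 2)*(y - 1)*(y + 4)*(y^3 - 4*y^2 - y + 4) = (y - 4)*(y - 3)*(y - 2)*(y - 1)*(y + 4)*(y^2 - 1) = (y - 4)*(y - 3)*(y - 2)*(y - 1)^2*(y + 4)*(y + 1)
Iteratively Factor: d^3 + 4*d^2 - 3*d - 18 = (d + 3)*(d^2 + d - 6) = (d - 2)*(d + 3)*(d + 3)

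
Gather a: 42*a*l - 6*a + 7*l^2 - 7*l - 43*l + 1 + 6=a*(42*l - 6) + 7*l^2 - 50*l + 7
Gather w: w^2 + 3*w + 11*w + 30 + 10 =w^2 + 14*w + 40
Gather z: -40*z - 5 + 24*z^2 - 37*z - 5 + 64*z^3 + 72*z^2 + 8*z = 64*z^3 + 96*z^2 - 69*z - 10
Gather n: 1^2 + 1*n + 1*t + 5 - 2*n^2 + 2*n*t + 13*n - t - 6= -2*n^2 + n*(2*t + 14)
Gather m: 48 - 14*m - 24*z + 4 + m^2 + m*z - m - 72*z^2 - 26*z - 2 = m^2 + m*(z - 15) - 72*z^2 - 50*z + 50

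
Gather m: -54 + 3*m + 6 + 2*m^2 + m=2*m^2 + 4*m - 48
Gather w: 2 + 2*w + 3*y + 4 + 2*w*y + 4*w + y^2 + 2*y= w*(2*y + 6) + y^2 + 5*y + 6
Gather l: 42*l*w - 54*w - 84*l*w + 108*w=-42*l*w + 54*w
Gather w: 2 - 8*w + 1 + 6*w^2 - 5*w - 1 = 6*w^2 - 13*w + 2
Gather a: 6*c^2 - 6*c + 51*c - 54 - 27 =6*c^2 + 45*c - 81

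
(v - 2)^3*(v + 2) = v^4 - 4*v^3 + 16*v - 16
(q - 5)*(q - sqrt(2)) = q^2 - 5*q - sqrt(2)*q + 5*sqrt(2)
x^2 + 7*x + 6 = (x + 1)*(x + 6)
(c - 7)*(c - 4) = c^2 - 11*c + 28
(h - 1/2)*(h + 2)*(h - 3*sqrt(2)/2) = h^3 - 3*sqrt(2)*h^2/2 + 3*h^2/2 - 9*sqrt(2)*h/4 - h + 3*sqrt(2)/2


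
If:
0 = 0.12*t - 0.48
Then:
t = 4.00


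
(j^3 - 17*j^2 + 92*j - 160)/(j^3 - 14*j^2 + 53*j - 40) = (j - 4)/(j - 1)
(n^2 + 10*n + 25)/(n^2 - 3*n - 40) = (n + 5)/(n - 8)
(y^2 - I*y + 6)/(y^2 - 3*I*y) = (y + 2*I)/y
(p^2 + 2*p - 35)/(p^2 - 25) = (p + 7)/(p + 5)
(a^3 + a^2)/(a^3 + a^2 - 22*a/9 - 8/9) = 9*a^2*(a + 1)/(9*a^3 + 9*a^2 - 22*a - 8)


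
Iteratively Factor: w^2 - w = (w - 1)*(w)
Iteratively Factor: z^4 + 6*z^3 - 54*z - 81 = (z + 3)*(z^3 + 3*z^2 - 9*z - 27) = (z + 3)^2*(z^2 - 9) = (z + 3)^3*(z - 3)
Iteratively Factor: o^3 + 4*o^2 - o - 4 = (o - 1)*(o^2 + 5*o + 4) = (o - 1)*(o + 1)*(o + 4)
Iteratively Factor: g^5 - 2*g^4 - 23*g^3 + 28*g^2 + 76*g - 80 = (g - 1)*(g^4 - g^3 - 24*g^2 + 4*g + 80) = (g - 1)*(g + 4)*(g^3 - 5*g^2 - 4*g + 20) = (g - 2)*(g - 1)*(g + 4)*(g^2 - 3*g - 10) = (g - 5)*(g - 2)*(g - 1)*(g + 4)*(g + 2)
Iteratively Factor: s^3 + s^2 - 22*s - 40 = (s + 4)*(s^2 - 3*s - 10) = (s + 2)*(s + 4)*(s - 5)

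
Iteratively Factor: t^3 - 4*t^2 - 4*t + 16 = (t - 4)*(t^2 - 4) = (t - 4)*(t - 2)*(t + 2)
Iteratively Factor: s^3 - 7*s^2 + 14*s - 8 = (s - 2)*(s^2 - 5*s + 4) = (s - 4)*(s - 2)*(s - 1)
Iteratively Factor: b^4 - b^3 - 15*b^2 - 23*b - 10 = (b - 5)*(b^3 + 4*b^2 + 5*b + 2) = (b - 5)*(b + 2)*(b^2 + 2*b + 1) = (b - 5)*(b + 1)*(b + 2)*(b + 1)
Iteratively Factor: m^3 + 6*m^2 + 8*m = (m + 4)*(m^2 + 2*m) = m*(m + 4)*(m + 2)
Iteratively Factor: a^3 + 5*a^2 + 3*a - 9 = (a - 1)*(a^2 + 6*a + 9) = (a - 1)*(a + 3)*(a + 3)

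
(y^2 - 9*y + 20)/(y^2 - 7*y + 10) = (y - 4)/(y - 2)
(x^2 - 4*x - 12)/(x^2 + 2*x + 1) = (x^2 - 4*x - 12)/(x^2 + 2*x + 1)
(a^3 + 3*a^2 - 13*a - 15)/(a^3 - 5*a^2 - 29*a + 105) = (a + 1)/(a - 7)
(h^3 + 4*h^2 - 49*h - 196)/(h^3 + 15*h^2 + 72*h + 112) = (h - 7)/(h + 4)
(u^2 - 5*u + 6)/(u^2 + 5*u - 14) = (u - 3)/(u + 7)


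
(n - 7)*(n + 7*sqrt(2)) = n^2 - 7*n + 7*sqrt(2)*n - 49*sqrt(2)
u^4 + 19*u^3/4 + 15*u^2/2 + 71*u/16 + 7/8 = (u + 1/2)^2*(u + 7/4)*(u + 2)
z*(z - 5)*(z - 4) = z^3 - 9*z^2 + 20*z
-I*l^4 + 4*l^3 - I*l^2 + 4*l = l*(l - I)*(l + 4*I)*(-I*l + 1)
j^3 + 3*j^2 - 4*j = j*(j - 1)*(j + 4)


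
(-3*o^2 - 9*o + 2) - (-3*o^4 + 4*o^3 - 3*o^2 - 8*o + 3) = 3*o^4 - 4*o^3 - o - 1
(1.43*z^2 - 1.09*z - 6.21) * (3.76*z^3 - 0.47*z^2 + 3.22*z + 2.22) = 5.3768*z^5 - 4.7705*z^4 - 18.2327*z^3 + 2.5835*z^2 - 22.416*z - 13.7862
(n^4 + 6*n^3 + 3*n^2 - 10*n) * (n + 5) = n^5 + 11*n^4 + 33*n^3 + 5*n^2 - 50*n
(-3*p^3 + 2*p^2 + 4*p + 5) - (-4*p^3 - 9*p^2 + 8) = p^3 + 11*p^2 + 4*p - 3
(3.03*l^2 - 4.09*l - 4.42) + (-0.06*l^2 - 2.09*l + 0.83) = 2.97*l^2 - 6.18*l - 3.59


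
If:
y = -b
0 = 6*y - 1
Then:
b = -1/6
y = 1/6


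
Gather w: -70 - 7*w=-7*w - 70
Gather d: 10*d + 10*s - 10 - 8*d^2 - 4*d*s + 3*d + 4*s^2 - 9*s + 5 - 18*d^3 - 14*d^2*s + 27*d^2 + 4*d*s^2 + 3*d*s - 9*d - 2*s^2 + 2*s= -18*d^3 + d^2*(19 - 14*s) + d*(4*s^2 - s + 4) + 2*s^2 + 3*s - 5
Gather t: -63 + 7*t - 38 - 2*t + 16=5*t - 85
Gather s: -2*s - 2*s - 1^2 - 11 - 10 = -4*s - 22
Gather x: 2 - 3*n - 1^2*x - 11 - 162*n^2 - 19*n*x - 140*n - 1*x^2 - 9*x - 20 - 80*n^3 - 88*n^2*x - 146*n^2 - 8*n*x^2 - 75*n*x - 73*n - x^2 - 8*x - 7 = -80*n^3 - 308*n^2 - 216*n + x^2*(-8*n - 2) + x*(-88*n^2 - 94*n - 18) - 36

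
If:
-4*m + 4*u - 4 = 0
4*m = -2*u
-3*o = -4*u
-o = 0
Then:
No Solution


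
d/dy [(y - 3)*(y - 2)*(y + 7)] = 3*y^2 + 4*y - 29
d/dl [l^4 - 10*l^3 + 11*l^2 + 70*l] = 4*l^3 - 30*l^2 + 22*l + 70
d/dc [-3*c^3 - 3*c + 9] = -9*c^2 - 3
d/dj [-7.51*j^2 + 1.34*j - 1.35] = 1.34 - 15.02*j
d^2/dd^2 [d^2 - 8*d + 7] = 2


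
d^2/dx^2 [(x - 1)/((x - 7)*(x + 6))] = 2*(x^3 - 3*x^2 + 129*x - 85)/(x^6 - 3*x^5 - 123*x^4 + 251*x^3 + 5166*x^2 - 5292*x - 74088)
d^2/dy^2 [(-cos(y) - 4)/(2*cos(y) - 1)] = 9*(cos(y) + cos(2*y) - 3)/(2*cos(y) - 1)^3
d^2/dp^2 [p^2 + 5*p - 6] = 2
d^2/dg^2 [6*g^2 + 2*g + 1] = 12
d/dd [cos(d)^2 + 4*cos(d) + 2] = -2*(cos(d) + 2)*sin(d)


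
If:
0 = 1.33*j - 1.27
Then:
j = 0.95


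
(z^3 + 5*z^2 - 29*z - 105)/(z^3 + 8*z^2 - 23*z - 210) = (z + 3)/(z + 6)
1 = 1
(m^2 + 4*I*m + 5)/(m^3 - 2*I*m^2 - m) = (m + 5*I)/(m*(m - I))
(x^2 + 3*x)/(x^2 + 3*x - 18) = x*(x + 3)/(x^2 + 3*x - 18)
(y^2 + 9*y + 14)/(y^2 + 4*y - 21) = (y + 2)/(y - 3)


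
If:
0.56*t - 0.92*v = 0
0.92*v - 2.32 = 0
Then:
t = 4.14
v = 2.52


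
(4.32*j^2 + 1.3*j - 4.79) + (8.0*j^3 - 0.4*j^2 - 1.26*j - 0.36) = 8.0*j^3 + 3.92*j^2 + 0.04*j - 5.15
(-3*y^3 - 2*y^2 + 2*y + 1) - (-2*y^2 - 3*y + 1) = -3*y^3 + 5*y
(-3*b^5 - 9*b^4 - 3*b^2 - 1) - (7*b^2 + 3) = -3*b^5 - 9*b^4 - 10*b^2 - 4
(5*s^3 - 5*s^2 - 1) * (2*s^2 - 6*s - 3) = 10*s^5 - 40*s^4 + 15*s^3 + 13*s^2 + 6*s + 3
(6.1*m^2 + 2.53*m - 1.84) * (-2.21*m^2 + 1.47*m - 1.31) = -13.481*m^4 + 3.3757*m^3 - 0.205500000000001*m^2 - 6.0191*m + 2.4104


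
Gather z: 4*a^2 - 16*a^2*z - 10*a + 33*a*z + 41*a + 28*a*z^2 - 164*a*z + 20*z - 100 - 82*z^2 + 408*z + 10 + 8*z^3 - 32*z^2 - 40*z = 4*a^2 + 31*a + 8*z^3 + z^2*(28*a - 114) + z*(-16*a^2 - 131*a + 388) - 90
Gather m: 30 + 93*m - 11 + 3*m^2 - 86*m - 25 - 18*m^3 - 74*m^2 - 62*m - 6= -18*m^3 - 71*m^2 - 55*m - 12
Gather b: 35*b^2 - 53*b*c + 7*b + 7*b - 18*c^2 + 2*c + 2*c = 35*b^2 + b*(14 - 53*c) - 18*c^2 + 4*c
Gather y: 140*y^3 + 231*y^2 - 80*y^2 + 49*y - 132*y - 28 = 140*y^3 + 151*y^2 - 83*y - 28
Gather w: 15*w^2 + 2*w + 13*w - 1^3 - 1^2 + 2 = 15*w^2 + 15*w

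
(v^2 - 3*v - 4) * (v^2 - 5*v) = v^4 - 8*v^3 + 11*v^2 + 20*v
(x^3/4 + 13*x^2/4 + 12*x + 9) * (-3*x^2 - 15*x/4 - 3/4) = -3*x^5/4 - 171*x^4/16 - 387*x^3/8 - 1191*x^2/16 - 171*x/4 - 27/4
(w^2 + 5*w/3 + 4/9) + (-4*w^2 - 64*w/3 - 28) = -3*w^2 - 59*w/3 - 248/9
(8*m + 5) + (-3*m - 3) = 5*m + 2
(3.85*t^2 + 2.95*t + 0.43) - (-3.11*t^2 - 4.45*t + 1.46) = 6.96*t^2 + 7.4*t - 1.03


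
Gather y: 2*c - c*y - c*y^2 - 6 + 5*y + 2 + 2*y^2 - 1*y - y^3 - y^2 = 2*c - y^3 + y^2*(1 - c) + y*(4 - c) - 4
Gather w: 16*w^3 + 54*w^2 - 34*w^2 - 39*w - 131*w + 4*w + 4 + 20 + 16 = 16*w^3 + 20*w^2 - 166*w + 40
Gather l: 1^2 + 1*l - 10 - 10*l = -9*l - 9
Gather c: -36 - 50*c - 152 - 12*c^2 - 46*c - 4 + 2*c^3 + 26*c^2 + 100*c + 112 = 2*c^3 + 14*c^2 + 4*c - 80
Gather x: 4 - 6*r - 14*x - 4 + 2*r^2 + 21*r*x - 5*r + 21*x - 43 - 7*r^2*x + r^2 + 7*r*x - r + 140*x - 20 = 3*r^2 - 12*r + x*(-7*r^2 + 28*r + 147) - 63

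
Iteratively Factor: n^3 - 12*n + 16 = (n + 4)*(n^2 - 4*n + 4) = (n - 2)*(n + 4)*(n - 2)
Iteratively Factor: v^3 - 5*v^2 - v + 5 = (v + 1)*(v^2 - 6*v + 5) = (v - 5)*(v + 1)*(v - 1)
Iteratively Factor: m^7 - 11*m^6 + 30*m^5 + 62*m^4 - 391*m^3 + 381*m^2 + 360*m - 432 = (m - 3)*(m^6 - 8*m^5 + 6*m^4 + 80*m^3 - 151*m^2 - 72*m + 144) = (m - 3)^2*(m^5 - 5*m^4 - 9*m^3 + 53*m^2 + 8*m - 48) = (m - 3)^2*(m - 1)*(m^4 - 4*m^3 - 13*m^2 + 40*m + 48) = (m - 3)^2*(m - 1)*(m + 3)*(m^3 - 7*m^2 + 8*m + 16) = (m - 3)^2*(m - 1)*(m + 1)*(m + 3)*(m^2 - 8*m + 16) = (m - 4)*(m - 3)^2*(m - 1)*(m + 1)*(m + 3)*(m - 4)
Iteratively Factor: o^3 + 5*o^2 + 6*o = (o)*(o^2 + 5*o + 6) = o*(o + 3)*(o + 2)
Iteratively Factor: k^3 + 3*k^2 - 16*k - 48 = (k + 4)*(k^2 - k - 12) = (k + 3)*(k + 4)*(k - 4)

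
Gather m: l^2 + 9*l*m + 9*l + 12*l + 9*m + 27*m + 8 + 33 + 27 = l^2 + 21*l + m*(9*l + 36) + 68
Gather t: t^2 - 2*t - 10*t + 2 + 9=t^2 - 12*t + 11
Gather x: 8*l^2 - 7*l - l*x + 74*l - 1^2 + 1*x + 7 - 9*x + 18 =8*l^2 + 67*l + x*(-l - 8) + 24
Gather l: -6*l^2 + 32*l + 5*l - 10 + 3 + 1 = -6*l^2 + 37*l - 6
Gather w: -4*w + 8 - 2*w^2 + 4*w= 8 - 2*w^2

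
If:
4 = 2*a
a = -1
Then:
No Solution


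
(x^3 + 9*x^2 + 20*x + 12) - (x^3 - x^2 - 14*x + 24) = 10*x^2 + 34*x - 12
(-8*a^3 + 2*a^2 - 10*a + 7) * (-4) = 32*a^3 - 8*a^2 + 40*a - 28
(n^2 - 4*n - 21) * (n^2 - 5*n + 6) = n^4 - 9*n^3 + 5*n^2 + 81*n - 126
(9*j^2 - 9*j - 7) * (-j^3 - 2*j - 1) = -9*j^5 + 9*j^4 - 11*j^3 + 9*j^2 + 23*j + 7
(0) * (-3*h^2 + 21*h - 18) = 0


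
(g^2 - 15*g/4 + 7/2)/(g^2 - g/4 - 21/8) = 2*(g - 2)/(2*g + 3)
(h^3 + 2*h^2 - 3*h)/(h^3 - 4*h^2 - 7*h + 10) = h*(h + 3)/(h^2 - 3*h - 10)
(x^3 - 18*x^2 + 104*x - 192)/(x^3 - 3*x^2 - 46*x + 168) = (x - 8)/(x + 7)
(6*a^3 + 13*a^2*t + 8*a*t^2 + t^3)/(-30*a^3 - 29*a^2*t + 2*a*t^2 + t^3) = (a + t)/(-5*a + t)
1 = 1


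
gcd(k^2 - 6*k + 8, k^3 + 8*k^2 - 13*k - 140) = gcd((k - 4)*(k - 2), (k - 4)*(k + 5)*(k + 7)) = k - 4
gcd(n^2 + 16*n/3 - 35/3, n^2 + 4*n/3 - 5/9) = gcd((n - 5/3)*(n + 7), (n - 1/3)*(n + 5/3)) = 1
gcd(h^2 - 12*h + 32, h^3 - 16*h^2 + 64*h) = h - 8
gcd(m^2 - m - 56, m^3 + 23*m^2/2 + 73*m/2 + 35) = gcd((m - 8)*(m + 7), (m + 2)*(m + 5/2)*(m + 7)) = m + 7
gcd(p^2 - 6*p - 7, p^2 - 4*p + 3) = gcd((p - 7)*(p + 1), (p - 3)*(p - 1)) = 1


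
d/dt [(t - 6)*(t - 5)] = 2*t - 11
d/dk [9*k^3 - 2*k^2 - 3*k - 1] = 27*k^2 - 4*k - 3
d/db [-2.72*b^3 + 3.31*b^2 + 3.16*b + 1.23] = -8.16*b^2 + 6.62*b + 3.16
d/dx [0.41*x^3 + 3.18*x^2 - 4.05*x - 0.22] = 1.23*x^2 + 6.36*x - 4.05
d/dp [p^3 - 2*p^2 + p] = 3*p^2 - 4*p + 1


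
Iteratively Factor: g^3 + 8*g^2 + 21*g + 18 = (g + 3)*(g^2 + 5*g + 6) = (g + 3)^2*(g + 2)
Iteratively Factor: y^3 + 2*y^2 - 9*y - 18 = (y + 2)*(y^2 - 9) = (y + 2)*(y + 3)*(y - 3)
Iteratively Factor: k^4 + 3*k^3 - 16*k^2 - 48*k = (k)*(k^3 + 3*k^2 - 16*k - 48) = k*(k + 3)*(k^2 - 16) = k*(k - 4)*(k + 3)*(k + 4)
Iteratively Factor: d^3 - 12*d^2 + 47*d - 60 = (d - 4)*(d^2 - 8*d + 15) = (d - 4)*(d - 3)*(d - 5)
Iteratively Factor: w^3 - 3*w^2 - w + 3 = (w - 3)*(w^2 - 1) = (w - 3)*(w - 1)*(w + 1)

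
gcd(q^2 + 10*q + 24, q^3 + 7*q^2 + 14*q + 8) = q + 4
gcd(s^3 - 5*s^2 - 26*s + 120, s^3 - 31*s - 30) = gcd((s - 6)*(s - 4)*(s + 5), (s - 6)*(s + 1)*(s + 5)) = s^2 - s - 30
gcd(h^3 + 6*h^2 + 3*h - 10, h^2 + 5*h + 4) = 1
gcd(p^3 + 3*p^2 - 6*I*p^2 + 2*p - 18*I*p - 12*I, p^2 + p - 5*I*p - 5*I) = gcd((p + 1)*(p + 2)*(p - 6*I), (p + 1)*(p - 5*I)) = p + 1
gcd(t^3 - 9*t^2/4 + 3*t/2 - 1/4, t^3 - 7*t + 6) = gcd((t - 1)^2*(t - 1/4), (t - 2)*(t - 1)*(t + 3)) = t - 1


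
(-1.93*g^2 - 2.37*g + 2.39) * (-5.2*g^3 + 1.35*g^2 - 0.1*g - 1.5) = 10.036*g^5 + 9.7185*g^4 - 15.4345*g^3 + 6.3585*g^2 + 3.316*g - 3.585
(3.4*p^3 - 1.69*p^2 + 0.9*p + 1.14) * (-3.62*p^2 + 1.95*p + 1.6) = -12.308*p^5 + 12.7478*p^4 - 1.1135*p^3 - 5.0758*p^2 + 3.663*p + 1.824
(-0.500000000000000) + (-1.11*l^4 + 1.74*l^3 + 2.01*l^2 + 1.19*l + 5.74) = -1.11*l^4 + 1.74*l^3 + 2.01*l^2 + 1.19*l + 5.24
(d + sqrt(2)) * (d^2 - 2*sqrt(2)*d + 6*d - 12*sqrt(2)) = d^3 - sqrt(2)*d^2 + 6*d^2 - 6*sqrt(2)*d - 4*d - 24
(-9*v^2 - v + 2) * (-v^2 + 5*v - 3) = 9*v^4 - 44*v^3 + 20*v^2 + 13*v - 6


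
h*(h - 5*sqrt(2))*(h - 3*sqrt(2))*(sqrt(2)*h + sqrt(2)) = sqrt(2)*h^4 - 16*h^3 + sqrt(2)*h^3 - 16*h^2 + 30*sqrt(2)*h^2 + 30*sqrt(2)*h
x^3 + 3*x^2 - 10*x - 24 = (x - 3)*(x + 2)*(x + 4)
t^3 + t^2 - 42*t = t*(t - 6)*(t + 7)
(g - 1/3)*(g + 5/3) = g^2 + 4*g/3 - 5/9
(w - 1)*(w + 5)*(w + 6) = w^3 + 10*w^2 + 19*w - 30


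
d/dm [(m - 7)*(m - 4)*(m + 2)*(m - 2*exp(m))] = -2*m^3*exp(m) + 4*m^3 + 12*m^2*exp(m) - 27*m^2 + 24*m*exp(m) + 12*m - 124*exp(m) + 56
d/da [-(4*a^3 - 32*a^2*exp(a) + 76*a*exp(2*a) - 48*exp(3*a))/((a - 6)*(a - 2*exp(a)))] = 4*((a - 6)*(a - 2*exp(a))*(8*a^2*exp(a) - 3*a^2 - 38*a*exp(2*a) + 16*a*exp(a) + 36*exp(3*a) - 19*exp(2*a)) - (a - 6)*(2*exp(a) - 1)*(a^3 - 8*a^2*exp(a) + 19*a*exp(2*a) - 12*exp(3*a)) + (a - 2*exp(a))*(a^3 - 8*a^2*exp(a) + 19*a*exp(2*a) - 12*exp(3*a)))/((a - 6)^2*(a - 2*exp(a))^2)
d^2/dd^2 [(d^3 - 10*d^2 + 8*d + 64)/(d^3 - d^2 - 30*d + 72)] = 6*(-3*d^3 + 2*d^2 - 156*d - 144)/(d^6 + 9*d^5 - 27*d^4 - 297*d^3 + 486*d^2 + 2916*d - 5832)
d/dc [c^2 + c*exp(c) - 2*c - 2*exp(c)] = c*exp(c) + 2*c - exp(c) - 2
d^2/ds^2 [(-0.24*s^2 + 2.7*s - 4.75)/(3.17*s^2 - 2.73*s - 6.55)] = (-3.5527136788005e-15*s^4 + 50.1100920000001*s^3 - 316.29309*s^2 + 583.01055*s - 385.2091)/(31.855013*s^6 - 82.300491*s^5 - 126.583806*s^4 + 319.759713*s^3 + 261.55329*s^2 - 351.371475*s - 281.011375)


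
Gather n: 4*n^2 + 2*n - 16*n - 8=4*n^2 - 14*n - 8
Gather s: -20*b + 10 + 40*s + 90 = -20*b + 40*s + 100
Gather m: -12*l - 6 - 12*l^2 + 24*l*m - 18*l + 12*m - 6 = -12*l^2 - 30*l + m*(24*l + 12) - 12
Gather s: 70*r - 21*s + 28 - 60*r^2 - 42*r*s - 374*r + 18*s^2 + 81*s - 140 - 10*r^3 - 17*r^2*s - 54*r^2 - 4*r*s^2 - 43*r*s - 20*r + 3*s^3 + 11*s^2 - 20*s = -10*r^3 - 114*r^2 - 324*r + 3*s^3 + s^2*(29 - 4*r) + s*(-17*r^2 - 85*r + 40) - 112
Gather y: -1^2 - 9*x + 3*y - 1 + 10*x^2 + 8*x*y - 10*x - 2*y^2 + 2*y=10*x^2 - 19*x - 2*y^2 + y*(8*x + 5) - 2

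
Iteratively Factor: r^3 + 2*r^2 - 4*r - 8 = (r + 2)*(r^2 - 4) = (r + 2)^2*(r - 2)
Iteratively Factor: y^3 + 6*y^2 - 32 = (y + 4)*(y^2 + 2*y - 8) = (y + 4)^2*(y - 2)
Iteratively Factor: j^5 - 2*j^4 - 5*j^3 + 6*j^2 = (j)*(j^4 - 2*j^3 - 5*j^2 + 6*j) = j*(j + 2)*(j^3 - 4*j^2 + 3*j) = j^2*(j + 2)*(j^2 - 4*j + 3) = j^2*(j - 3)*(j + 2)*(j - 1)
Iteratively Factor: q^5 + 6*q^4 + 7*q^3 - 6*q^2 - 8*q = (q)*(q^4 + 6*q^3 + 7*q^2 - 6*q - 8) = q*(q - 1)*(q^3 + 7*q^2 + 14*q + 8) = q*(q - 1)*(q + 4)*(q^2 + 3*q + 2) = q*(q - 1)*(q + 2)*(q + 4)*(q + 1)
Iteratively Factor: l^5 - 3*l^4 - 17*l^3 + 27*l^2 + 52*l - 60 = (l - 1)*(l^4 - 2*l^3 - 19*l^2 + 8*l + 60) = (l - 5)*(l - 1)*(l^3 + 3*l^2 - 4*l - 12) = (l - 5)*(l - 1)*(l + 2)*(l^2 + l - 6) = (l - 5)*(l - 2)*(l - 1)*(l + 2)*(l + 3)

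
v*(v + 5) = v^2 + 5*v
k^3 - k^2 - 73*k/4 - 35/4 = (k - 5)*(k + 1/2)*(k + 7/2)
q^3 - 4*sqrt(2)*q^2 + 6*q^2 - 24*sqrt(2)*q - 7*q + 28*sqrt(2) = (q - 1)*(q + 7)*(q - 4*sqrt(2))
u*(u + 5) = u^2 + 5*u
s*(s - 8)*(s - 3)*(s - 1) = s^4 - 12*s^3 + 35*s^2 - 24*s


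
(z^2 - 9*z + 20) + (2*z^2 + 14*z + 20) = 3*z^2 + 5*z + 40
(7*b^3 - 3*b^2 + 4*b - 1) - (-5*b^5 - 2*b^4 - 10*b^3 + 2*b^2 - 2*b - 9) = 5*b^5 + 2*b^4 + 17*b^3 - 5*b^2 + 6*b + 8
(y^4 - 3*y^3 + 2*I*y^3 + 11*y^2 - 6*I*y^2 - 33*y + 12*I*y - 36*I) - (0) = y^4 - 3*y^3 + 2*I*y^3 + 11*y^2 - 6*I*y^2 - 33*y + 12*I*y - 36*I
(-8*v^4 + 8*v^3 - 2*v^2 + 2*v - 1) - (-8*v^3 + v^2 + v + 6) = -8*v^4 + 16*v^3 - 3*v^2 + v - 7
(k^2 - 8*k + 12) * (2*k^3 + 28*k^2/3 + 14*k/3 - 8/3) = 2*k^5 - 20*k^4/3 - 46*k^3 + 72*k^2 + 232*k/3 - 32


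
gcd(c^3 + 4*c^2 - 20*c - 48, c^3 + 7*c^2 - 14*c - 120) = c^2 + 2*c - 24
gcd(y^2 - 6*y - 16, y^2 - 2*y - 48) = y - 8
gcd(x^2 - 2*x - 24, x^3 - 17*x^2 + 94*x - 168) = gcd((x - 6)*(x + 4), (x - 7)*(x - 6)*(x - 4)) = x - 6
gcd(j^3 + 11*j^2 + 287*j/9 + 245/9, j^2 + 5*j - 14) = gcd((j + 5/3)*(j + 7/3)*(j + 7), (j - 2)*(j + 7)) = j + 7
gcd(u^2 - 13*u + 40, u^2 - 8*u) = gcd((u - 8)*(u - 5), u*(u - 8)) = u - 8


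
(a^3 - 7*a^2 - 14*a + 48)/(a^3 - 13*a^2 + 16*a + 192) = (a - 2)/(a - 8)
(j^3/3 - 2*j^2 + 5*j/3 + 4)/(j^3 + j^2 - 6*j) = (j^3 - 6*j^2 + 5*j + 12)/(3*j*(j^2 + j - 6))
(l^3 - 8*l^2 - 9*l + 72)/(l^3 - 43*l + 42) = (l^3 - 8*l^2 - 9*l + 72)/(l^3 - 43*l + 42)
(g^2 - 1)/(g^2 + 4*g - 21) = (g^2 - 1)/(g^2 + 4*g - 21)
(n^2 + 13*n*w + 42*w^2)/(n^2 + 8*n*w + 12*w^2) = (n + 7*w)/(n + 2*w)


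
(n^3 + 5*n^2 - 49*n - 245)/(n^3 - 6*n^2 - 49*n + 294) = (n + 5)/(n - 6)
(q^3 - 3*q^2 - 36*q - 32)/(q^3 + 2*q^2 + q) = (q^2 - 4*q - 32)/(q*(q + 1))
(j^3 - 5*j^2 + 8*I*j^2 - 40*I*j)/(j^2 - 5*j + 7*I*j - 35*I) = j*(j + 8*I)/(j + 7*I)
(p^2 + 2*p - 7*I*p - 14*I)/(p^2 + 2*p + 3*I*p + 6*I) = (p - 7*I)/(p + 3*I)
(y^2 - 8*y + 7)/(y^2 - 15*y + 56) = (y - 1)/(y - 8)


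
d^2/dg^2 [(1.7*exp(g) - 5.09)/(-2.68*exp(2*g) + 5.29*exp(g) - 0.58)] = (-12.21008*exp(4*g) + 122.132424*exp(3*g) - 200.630964*exp(2*g) + 105.575545*exp(g) + 15.045258)*exp(g)/(19.248832*exp(6*g) - 113.984688*exp(5*g) + 237.48954*exp(4*g) - 197.372545*exp(3*g) + 51.39699*exp(2*g) - 5.338668*exp(g) + 0.195112)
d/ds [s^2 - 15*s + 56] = 2*s - 15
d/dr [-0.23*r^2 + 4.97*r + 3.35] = 4.97 - 0.46*r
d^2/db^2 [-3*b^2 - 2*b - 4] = -6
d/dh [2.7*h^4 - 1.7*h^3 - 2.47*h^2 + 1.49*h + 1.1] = 10.8*h^3 - 5.1*h^2 - 4.94*h + 1.49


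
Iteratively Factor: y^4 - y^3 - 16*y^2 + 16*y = (y - 4)*(y^3 + 3*y^2 - 4*y) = (y - 4)*(y - 1)*(y^2 + 4*y) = y*(y - 4)*(y - 1)*(y + 4)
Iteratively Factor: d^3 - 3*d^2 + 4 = (d - 2)*(d^2 - d - 2) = (d - 2)*(d + 1)*(d - 2)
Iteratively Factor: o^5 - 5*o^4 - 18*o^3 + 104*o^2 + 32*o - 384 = (o + 2)*(o^4 - 7*o^3 - 4*o^2 + 112*o - 192) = (o - 4)*(o + 2)*(o^3 - 3*o^2 - 16*o + 48) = (o - 4)*(o + 2)*(o + 4)*(o^2 - 7*o + 12) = (o - 4)*(o - 3)*(o + 2)*(o + 4)*(o - 4)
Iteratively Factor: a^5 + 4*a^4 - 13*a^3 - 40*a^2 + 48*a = (a)*(a^4 + 4*a^3 - 13*a^2 - 40*a + 48) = a*(a - 3)*(a^3 + 7*a^2 + 8*a - 16) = a*(a - 3)*(a + 4)*(a^2 + 3*a - 4) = a*(a - 3)*(a + 4)^2*(a - 1)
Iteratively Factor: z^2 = (z)*(z)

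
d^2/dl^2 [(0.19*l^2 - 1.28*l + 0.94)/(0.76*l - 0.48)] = 0.239552/(0.438976*l^3 - 0.831744*l^2 + 0.525312*l - 0.110592)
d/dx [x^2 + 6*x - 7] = 2*x + 6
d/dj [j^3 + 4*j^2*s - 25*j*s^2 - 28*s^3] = 3*j^2 + 8*j*s - 25*s^2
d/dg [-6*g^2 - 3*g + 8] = -12*g - 3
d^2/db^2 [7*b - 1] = 0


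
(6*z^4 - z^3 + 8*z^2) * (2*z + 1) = 12*z^5 + 4*z^4 + 15*z^3 + 8*z^2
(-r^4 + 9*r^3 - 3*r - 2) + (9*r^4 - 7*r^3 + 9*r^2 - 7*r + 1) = 8*r^4 + 2*r^3 + 9*r^2 - 10*r - 1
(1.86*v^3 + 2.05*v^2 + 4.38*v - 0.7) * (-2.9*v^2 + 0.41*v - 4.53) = -5.394*v^5 - 5.1824*v^4 - 20.2873*v^3 - 5.4607*v^2 - 20.1284*v + 3.171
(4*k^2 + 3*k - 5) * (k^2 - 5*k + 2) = 4*k^4 - 17*k^3 - 12*k^2 + 31*k - 10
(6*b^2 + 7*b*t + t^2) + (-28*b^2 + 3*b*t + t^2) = -22*b^2 + 10*b*t + 2*t^2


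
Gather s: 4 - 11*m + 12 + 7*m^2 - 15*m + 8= 7*m^2 - 26*m + 24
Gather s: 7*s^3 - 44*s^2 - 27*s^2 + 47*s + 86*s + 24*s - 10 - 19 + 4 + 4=7*s^3 - 71*s^2 + 157*s - 21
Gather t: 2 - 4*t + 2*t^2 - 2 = 2*t^2 - 4*t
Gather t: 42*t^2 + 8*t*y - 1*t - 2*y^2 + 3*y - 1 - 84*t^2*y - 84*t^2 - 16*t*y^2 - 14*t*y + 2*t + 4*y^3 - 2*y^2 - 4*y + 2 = t^2*(-84*y - 42) + t*(-16*y^2 - 6*y + 1) + 4*y^3 - 4*y^2 - y + 1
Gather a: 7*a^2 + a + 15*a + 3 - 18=7*a^2 + 16*a - 15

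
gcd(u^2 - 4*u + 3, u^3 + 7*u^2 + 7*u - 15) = u - 1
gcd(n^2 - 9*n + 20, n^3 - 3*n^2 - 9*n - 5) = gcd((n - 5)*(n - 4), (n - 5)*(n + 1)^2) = n - 5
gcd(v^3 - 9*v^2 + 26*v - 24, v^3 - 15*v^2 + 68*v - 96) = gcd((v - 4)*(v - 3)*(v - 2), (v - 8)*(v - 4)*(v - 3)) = v^2 - 7*v + 12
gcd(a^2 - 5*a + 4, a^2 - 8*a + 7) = a - 1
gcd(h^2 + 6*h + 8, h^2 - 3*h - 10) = h + 2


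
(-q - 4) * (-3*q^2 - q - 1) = 3*q^3 + 13*q^2 + 5*q + 4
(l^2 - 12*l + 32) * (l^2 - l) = l^4 - 13*l^3 + 44*l^2 - 32*l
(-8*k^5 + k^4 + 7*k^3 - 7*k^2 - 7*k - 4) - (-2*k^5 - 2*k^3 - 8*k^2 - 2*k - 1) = -6*k^5 + k^4 + 9*k^3 + k^2 - 5*k - 3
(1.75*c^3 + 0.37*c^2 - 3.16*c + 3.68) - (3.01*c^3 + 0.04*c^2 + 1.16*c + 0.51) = -1.26*c^3 + 0.33*c^2 - 4.32*c + 3.17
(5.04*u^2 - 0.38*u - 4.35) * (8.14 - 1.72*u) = -8.6688*u^3 + 41.6792*u^2 + 4.3888*u - 35.409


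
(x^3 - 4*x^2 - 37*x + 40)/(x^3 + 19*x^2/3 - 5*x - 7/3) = 3*(x^2 - 3*x - 40)/(3*x^2 + 22*x + 7)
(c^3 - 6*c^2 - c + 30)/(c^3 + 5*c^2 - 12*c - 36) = (c - 5)/(c + 6)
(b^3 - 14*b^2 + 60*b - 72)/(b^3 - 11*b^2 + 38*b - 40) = (b^2 - 12*b + 36)/(b^2 - 9*b + 20)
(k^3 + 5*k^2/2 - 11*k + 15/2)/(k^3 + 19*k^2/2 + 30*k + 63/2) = (2*k^3 + 5*k^2 - 22*k + 15)/(2*k^3 + 19*k^2 + 60*k + 63)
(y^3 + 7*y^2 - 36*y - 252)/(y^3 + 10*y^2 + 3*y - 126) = (y - 6)/(y - 3)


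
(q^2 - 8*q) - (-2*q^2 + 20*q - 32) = 3*q^2 - 28*q + 32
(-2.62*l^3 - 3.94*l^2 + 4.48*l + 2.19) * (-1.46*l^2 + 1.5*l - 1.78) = 3.8252*l^5 + 1.8224*l^4 - 7.7872*l^3 + 10.5358*l^2 - 4.6894*l - 3.8982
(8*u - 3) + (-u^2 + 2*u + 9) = -u^2 + 10*u + 6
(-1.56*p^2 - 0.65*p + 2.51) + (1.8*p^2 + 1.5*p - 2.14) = 0.24*p^2 + 0.85*p + 0.37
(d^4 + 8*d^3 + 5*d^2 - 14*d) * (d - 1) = d^5 + 7*d^4 - 3*d^3 - 19*d^2 + 14*d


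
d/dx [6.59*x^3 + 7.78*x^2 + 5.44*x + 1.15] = 19.77*x^2 + 15.56*x + 5.44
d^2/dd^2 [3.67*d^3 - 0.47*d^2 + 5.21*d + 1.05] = 22.02*d - 0.94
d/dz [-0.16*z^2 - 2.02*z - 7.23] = -0.32*z - 2.02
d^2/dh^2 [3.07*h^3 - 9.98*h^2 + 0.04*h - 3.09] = 18.42*h - 19.96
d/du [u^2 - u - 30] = 2*u - 1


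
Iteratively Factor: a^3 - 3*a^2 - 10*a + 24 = (a - 4)*(a^2 + a - 6) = (a - 4)*(a - 2)*(a + 3)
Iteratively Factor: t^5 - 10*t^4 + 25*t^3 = (t)*(t^4 - 10*t^3 + 25*t^2) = t*(t - 5)*(t^3 - 5*t^2) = t^2*(t - 5)*(t^2 - 5*t) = t^2*(t - 5)^2*(t)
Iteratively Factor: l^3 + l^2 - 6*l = (l - 2)*(l^2 + 3*l) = l*(l - 2)*(l + 3)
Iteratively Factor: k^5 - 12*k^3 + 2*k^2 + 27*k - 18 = (k - 1)*(k^4 + k^3 - 11*k^2 - 9*k + 18) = (k - 1)^2*(k^3 + 2*k^2 - 9*k - 18) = (k - 3)*(k - 1)^2*(k^2 + 5*k + 6) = (k - 3)*(k - 1)^2*(k + 3)*(k + 2)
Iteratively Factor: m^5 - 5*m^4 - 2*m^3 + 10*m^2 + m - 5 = (m + 1)*(m^4 - 6*m^3 + 4*m^2 + 6*m - 5) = (m - 1)*(m + 1)*(m^3 - 5*m^2 - m + 5) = (m - 1)*(m + 1)^2*(m^2 - 6*m + 5) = (m - 5)*(m - 1)*(m + 1)^2*(m - 1)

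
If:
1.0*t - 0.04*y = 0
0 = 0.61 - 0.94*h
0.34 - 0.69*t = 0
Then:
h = 0.65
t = 0.49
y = 12.32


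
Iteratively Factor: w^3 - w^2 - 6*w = (w)*(w^2 - w - 6) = w*(w - 3)*(w + 2)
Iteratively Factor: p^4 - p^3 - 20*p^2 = (p)*(p^3 - p^2 - 20*p) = p*(p - 5)*(p^2 + 4*p) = p*(p - 5)*(p + 4)*(p)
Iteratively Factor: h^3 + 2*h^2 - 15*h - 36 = (h + 3)*(h^2 - h - 12) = (h - 4)*(h + 3)*(h + 3)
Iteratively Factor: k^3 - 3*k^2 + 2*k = (k - 1)*(k^2 - 2*k) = (k - 2)*(k - 1)*(k)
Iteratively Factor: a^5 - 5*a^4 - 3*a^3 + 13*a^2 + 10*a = (a - 5)*(a^4 - 3*a^2 - 2*a) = (a - 5)*(a + 1)*(a^3 - a^2 - 2*a) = a*(a - 5)*(a + 1)*(a^2 - a - 2) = a*(a - 5)*(a + 1)^2*(a - 2)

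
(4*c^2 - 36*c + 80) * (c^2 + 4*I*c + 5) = 4*c^4 - 36*c^3 + 16*I*c^3 + 100*c^2 - 144*I*c^2 - 180*c + 320*I*c + 400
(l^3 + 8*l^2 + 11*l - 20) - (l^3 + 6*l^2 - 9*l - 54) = 2*l^2 + 20*l + 34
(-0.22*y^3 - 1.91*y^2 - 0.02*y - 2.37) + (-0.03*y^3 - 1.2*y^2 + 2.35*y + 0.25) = -0.25*y^3 - 3.11*y^2 + 2.33*y - 2.12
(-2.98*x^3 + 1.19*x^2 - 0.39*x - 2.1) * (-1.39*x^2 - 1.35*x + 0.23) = 4.1422*x^5 + 2.3689*x^4 - 1.7498*x^3 + 3.7192*x^2 + 2.7453*x - 0.483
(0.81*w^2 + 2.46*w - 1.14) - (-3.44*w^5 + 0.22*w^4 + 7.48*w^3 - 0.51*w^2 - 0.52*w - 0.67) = 3.44*w^5 - 0.22*w^4 - 7.48*w^3 + 1.32*w^2 + 2.98*w - 0.47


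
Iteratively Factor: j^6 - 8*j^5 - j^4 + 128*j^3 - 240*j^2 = (j)*(j^5 - 8*j^4 - j^3 + 128*j^2 - 240*j) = j^2*(j^4 - 8*j^3 - j^2 + 128*j - 240) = j^2*(j - 5)*(j^3 - 3*j^2 - 16*j + 48) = j^2*(j - 5)*(j + 4)*(j^2 - 7*j + 12) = j^2*(j - 5)*(j - 3)*(j + 4)*(j - 4)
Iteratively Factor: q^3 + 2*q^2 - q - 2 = (q + 2)*(q^2 - 1) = (q + 1)*(q + 2)*(q - 1)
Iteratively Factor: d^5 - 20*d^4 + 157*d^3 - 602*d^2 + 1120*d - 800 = (d - 2)*(d^4 - 18*d^3 + 121*d^2 - 360*d + 400) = (d - 5)*(d - 2)*(d^3 - 13*d^2 + 56*d - 80) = (d - 5)*(d - 4)*(d - 2)*(d^2 - 9*d + 20) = (d - 5)*(d - 4)^2*(d - 2)*(d - 5)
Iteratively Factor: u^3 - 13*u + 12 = (u + 4)*(u^2 - 4*u + 3) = (u - 1)*(u + 4)*(u - 3)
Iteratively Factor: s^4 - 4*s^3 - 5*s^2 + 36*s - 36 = (s + 3)*(s^3 - 7*s^2 + 16*s - 12) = (s - 3)*(s + 3)*(s^2 - 4*s + 4) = (s - 3)*(s - 2)*(s + 3)*(s - 2)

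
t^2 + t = t*(t + 1)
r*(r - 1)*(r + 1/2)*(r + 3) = r^4 + 5*r^3/2 - 2*r^2 - 3*r/2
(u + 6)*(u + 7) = u^2 + 13*u + 42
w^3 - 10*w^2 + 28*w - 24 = (w - 6)*(w - 2)^2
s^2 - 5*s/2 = s*(s - 5/2)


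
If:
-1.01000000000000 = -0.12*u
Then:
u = 8.42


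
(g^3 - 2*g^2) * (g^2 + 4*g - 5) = g^5 + 2*g^4 - 13*g^3 + 10*g^2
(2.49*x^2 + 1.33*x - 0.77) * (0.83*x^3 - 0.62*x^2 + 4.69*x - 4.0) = 2.0667*x^5 - 0.4399*x^4 + 10.2144*x^3 - 3.2449*x^2 - 8.9313*x + 3.08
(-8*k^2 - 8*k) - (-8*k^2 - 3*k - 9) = 9 - 5*k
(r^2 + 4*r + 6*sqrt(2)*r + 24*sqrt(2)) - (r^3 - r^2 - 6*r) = -r^3 + 2*r^2 + 6*sqrt(2)*r + 10*r + 24*sqrt(2)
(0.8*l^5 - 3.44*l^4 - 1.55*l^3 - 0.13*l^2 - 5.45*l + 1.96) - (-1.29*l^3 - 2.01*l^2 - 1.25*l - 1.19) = 0.8*l^5 - 3.44*l^4 - 0.26*l^3 + 1.88*l^2 - 4.2*l + 3.15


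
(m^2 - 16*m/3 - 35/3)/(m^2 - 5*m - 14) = (m + 5/3)/(m + 2)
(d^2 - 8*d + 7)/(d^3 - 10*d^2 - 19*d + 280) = (d - 1)/(d^2 - 3*d - 40)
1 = 1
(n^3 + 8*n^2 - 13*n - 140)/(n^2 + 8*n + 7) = (n^2 + n - 20)/(n + 1)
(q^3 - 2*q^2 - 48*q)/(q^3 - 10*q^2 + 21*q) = (q^2 - 2*q - 48)/(q^2 - 10*q + 21)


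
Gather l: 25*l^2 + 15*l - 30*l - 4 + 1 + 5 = 25*l^2 - 15*l + 2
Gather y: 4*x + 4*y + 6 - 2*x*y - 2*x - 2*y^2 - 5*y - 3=2*x - 2*y^2 + y*(-2*x - 1) + 3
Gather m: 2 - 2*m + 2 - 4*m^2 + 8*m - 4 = -4*m^2 + 6*m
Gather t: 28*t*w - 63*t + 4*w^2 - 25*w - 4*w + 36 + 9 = t*(28*w - 63) + 4*w^2 - 29*w + 45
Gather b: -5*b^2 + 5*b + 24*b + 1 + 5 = -5*b^2 + 29*b + 6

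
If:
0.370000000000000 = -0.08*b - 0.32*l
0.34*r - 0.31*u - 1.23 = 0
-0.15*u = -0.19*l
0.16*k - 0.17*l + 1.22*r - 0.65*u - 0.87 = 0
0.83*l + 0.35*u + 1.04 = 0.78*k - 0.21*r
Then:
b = 16.91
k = -8.16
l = -5.38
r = -2.60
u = -6.82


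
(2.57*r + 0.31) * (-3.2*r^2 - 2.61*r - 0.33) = -8.224*r^3 - 7.6997*r^2 - 1.6572*r - 0.1023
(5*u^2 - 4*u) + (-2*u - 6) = 5*u^2 - 6*u - 6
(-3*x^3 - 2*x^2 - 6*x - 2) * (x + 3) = -3*x^4 - 11*x^3 - 12*x^2 - 20*x - 6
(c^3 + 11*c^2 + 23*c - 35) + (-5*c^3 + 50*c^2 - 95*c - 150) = -4*c^3 + 61*c^2 - 72*c - 185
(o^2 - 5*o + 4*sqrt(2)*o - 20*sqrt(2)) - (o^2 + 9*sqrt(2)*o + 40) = -5*sqrt(2)*o - 5*o - 40 - 20*sqrt(2)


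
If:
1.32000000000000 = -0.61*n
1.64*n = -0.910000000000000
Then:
No Solution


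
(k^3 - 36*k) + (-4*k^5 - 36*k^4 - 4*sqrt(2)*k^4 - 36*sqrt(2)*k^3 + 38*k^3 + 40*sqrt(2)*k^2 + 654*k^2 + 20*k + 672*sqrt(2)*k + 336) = -4*k^5 - 36*k^4 - 4*sqrt(2)*k^4 - 36*sqrt(2)*k^3 + 39*k^3 + 40*sqrt(2)*k^2 + 654*k^2 - 16*k + 672*sqrt(2)*k + 336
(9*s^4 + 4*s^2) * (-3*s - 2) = -27*s^5 - 18*s^4 - 12*s^3 - 8*s^2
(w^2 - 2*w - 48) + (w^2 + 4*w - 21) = 2*w^2 + 2*w - 69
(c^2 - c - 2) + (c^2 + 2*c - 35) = 2*c^2 + c - 37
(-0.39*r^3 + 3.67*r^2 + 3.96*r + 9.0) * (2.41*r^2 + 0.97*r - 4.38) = -0.9399*r^5 + 8.4664*r^4 + 14.8117*r^3 + 9.4566*r^2 - 8.6148*r - 39.42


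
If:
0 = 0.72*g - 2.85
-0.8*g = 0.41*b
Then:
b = -7.72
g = 3.96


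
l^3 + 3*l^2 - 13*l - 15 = (l - 3)*(l + 1)*(l + 5)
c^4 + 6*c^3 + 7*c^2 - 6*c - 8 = (c - 1)*(c + 1)*(c + 2)*(c + 4)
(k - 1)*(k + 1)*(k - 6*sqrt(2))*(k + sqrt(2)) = k^4 - 5*sqrt(2)*k^3 - 13*k^2 + 5*sqrt(2)*k + 12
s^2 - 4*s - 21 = (s - 7)*(s + 3)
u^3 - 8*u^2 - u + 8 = (u - 8)*(u - 1)*(u + 1)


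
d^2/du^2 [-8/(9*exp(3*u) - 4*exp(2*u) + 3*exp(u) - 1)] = 8*(-2*(27*exp(2*u) - 8*exp(u) + 3)^2*exp(u) + (81*exp(2*u) - 16*exp(u) + 3)*(9*exp(3*u) - 4*exp(2*u) + 3*exp(u) - 1))*exp(u)/(9*exp(3*u) - 4*exp(2*u) + 3*exp(u) - 1)^3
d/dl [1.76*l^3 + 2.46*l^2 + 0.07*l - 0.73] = 5.28*l^2 + 4.92*l + 0.07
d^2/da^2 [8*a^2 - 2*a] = 16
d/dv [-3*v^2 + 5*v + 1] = 5 - 6*v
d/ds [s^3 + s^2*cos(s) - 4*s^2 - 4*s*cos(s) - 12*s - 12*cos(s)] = -s^2*sin(s) + 3*s^2 + 4*s*sin(s) + 2*s*cos(s) - 8*s + 12*sin(s) - 4*cos(s) - 12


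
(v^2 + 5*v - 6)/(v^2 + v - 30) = (v - 1)/(v - 5)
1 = 1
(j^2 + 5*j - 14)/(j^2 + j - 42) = (j - 2)/(j - 6)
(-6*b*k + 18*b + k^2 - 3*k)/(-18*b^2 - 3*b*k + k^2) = (k - 3)/(3*b + k)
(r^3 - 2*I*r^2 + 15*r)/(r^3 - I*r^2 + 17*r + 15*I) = r/(r + I)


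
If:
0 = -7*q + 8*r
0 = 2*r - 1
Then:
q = 4/7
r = 1/2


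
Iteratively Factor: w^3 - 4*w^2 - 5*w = (w + 1)*(w^2 - 5*w) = (w - 5)*(w + 1)*(w)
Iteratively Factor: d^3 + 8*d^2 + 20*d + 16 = (d + 4)*(d^2 + 4*d + 4) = (d + 2)*(d + 4)*(d + 2)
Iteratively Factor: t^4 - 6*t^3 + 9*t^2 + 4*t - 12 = (t - 2)*(t^3 - 4*t^2 + t + 6) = (t - 3)*(t - 2)*(t^2 - t - 2) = (t - 3)*(t - 2)*(t + 1)*(t - 2)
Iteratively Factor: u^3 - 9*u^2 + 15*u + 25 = (u + 1)*(u^2 - 10*u + 25) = (u - 5)*(u + 1)*(u - 5)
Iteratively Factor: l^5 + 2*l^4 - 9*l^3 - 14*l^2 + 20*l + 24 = (l + 3)*(l^4 - l^3 - 6*l^2 + 4*l + 8) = (l - 2)*(l + 3)*(l^3 + l^2 - 4*l - 4) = (l - 2)^2*(l + 3)*(l^2 + 3*l + 2) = (l - 2)^2*(l + 2)*(l + 3)*(l + 1)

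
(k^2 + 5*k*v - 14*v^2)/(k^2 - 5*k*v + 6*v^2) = (-k - 7*v)/(-k + 3*v)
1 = 1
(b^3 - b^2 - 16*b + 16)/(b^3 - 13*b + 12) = (b - 4)/(b - 3)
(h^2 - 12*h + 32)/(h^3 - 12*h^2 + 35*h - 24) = (h - 4)/(h^2 - 4*h + 3)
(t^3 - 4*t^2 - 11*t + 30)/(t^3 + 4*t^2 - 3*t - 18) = (t - 5)/(t + 3)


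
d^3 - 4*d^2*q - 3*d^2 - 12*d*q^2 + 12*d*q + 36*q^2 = (d - 3)*(d - 6*q)*(d + 2*q)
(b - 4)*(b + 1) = b^2 - 3*b - 4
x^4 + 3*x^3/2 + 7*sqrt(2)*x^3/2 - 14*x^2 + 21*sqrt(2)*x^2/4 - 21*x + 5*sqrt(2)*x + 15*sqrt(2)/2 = (x + 3/2)*(x - sqrt(2))*(x - sqrt(2)/2)*(x + 5*sqrt(2))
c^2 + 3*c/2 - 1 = (c - 1/2)*(c + 2)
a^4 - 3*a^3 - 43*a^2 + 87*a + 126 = (a - 7)*(a - 3)*(a + 1)*(a + 6)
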